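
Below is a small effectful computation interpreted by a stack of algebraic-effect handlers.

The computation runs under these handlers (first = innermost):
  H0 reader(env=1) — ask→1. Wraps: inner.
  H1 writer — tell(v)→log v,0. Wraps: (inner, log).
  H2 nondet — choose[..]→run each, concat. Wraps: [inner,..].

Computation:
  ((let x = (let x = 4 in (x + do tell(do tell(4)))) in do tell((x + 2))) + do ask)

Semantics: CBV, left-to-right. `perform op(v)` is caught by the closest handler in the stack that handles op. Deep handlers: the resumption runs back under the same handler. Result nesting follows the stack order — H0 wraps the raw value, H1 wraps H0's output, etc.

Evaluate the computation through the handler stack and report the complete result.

Working:
tell(4) @ H1 ⇒ log+=4
tell(0) @ H1 ⇒ log+=0
tell(6) @ H1 ⇒ log+=6
ask @ H0 ⇒ 1
H0 returns 1
H1 returns (1, (4, 0, 6))
H2 returns [(1, (4, 0, 6))]
= [(1, (4, 0, 6))]

Answer: [(1, (4, 0, 6))]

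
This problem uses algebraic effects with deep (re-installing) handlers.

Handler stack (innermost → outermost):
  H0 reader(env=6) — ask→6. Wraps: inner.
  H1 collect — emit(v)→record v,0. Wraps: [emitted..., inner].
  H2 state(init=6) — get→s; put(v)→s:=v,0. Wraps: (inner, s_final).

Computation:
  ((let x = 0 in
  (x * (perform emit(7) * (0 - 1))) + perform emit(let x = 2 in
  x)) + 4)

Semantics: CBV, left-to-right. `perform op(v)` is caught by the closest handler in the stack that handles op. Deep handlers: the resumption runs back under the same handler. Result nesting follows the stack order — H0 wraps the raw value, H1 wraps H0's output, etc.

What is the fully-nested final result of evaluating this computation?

Answer: ([7, 2, 4], 6)

Evaluation trace:
emit(7) @ H1 ⇒ out+=7
emit(2) @ H1 ⇒ out+=2
H0 returns 4
H1 returns [7, 2, 4]
H2 returns ([7, 2, 4], 6)
= ([7, 2, 4], 6)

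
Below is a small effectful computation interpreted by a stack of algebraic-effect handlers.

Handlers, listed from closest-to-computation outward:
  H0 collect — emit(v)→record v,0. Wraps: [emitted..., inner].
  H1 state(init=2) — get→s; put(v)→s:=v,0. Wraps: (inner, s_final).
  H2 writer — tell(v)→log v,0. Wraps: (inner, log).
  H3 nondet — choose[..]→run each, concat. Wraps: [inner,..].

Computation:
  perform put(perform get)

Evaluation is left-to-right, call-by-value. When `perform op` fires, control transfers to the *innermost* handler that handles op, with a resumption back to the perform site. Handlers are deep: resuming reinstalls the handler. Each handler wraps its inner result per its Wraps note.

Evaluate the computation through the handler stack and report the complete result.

Answer: [(([0], 2), ())]

Working:
get @ H1 ⇒ 2
put(2) @ H1 ⇒ s:=2
H0 returns [0]
H1 returns ([0], 2)
H2 returns (([0], 2), ())
H3 returns [(([0], 2), ())]
= [(([0], 2), ())]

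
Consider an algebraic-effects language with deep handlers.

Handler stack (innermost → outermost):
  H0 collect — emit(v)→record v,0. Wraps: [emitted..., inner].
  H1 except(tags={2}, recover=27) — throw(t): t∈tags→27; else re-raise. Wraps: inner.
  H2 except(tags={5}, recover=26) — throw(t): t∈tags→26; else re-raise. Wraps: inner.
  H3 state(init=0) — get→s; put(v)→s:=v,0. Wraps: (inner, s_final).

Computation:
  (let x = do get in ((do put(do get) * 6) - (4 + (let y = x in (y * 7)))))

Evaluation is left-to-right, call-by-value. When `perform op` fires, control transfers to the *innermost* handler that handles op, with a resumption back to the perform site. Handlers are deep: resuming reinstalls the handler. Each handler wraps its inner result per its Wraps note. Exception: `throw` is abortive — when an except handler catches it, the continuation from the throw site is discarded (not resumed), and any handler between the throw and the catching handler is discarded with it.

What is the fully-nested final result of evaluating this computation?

Working:
get @ H3 ⇒ 0
get @ H3 ⇒ 0
put(0) @ H3 ⇒ s:=0
H0 returns [-4]
H1 returns [-4]
H2 returns [-4]
H3 returns ([-4], 0)
= ([-4], 0)

Answer: ([-4], 0)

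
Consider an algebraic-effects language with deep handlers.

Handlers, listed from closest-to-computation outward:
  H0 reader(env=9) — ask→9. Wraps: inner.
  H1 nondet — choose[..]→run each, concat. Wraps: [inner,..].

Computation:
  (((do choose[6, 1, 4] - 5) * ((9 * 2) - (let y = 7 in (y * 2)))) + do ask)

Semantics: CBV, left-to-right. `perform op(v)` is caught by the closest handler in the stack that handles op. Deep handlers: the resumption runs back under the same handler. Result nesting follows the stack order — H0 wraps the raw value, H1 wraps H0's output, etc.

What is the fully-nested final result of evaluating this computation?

Answer: [13, -7, 5]

Working:
choose[6, 1, 4] @ H1
  branch[0] choose=6:
    ask @ H0 ⇒ 9
    H0 returns 13
    H1 returns [13]
  branch[1] choose=1:
    ask @ H0 ⇒ 9
    H0 returns -7
    H1 returns [-7]
  branch[2] choose=4:
    ask @ H0 ⇒ 9
    H0 returns 5
    H1 returns [5]
= [13, -7, 5]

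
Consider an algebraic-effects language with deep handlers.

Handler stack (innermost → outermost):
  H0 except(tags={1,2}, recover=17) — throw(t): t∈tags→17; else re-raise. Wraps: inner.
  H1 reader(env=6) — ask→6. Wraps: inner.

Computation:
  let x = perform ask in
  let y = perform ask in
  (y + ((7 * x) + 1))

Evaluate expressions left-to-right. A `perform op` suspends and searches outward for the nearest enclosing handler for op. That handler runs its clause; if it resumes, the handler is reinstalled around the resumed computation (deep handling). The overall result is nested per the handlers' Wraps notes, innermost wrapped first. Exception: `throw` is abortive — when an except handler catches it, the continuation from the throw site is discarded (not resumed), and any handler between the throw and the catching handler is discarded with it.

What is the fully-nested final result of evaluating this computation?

Answer: 49

Evaluation trace:
ask @ H1 ⇒ 6
ask @ H1 ⇒ 6
H0 returns 49
H1 returns 49
= 49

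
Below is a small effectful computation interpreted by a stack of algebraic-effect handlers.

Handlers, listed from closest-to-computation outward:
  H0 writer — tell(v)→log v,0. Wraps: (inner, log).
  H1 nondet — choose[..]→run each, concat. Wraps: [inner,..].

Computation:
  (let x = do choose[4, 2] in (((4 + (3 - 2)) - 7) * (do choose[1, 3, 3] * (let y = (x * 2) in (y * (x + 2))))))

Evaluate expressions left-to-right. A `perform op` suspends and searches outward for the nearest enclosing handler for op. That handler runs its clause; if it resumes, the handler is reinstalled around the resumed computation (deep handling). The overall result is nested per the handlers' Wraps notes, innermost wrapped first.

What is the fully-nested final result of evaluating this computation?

Answer: [(-96, ()), (-288, ()), (-288, ()), (-32, ()), (-96, ()), (-96, ())]

Working:
choose[4, 2] @ H1
  branch[0] choose=4:
    choose[1, 3, 3] @ H1
      branch[0] choose=1:
        H0 returns (-96, ())
        H1 returns [(-96, ())]
      branch[1] choose=3:
        H0 returns (-288, ())
        H1 returns [(-288, ())]
      branch[2] choose=3:
        H0 returns (-288, ())
        H1 returns [(-288, ())]
  branch[1] choose=2:
    choose[1, 3, 3] @ H1
      branch[0] choose=1:
        H0 returns (-32, ())
        H1 returns [(-32, ())]
      branch[1] choose=3:
        H0 returns (-96, ())
        H1 returns [(-96, ())]
      branch[2] choose=3:
        H0 returns (-96, ())
        H1 returns [(-96, ())]
= [(-96, ()), (-288, ()), (-288, ()), (-32, ()), (-96, ()), (-96, ())]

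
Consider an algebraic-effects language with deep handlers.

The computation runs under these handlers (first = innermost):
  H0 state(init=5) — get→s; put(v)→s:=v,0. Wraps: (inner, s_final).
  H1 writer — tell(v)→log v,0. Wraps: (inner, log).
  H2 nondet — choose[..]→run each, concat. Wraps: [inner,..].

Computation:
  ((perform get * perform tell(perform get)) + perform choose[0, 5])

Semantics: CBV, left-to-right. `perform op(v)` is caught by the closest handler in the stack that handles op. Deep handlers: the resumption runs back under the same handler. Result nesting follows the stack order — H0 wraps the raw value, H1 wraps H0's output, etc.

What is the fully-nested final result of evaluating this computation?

Answer: [((0, 5), (5)), ((5, 5), (5))]

Evaluation trace:
get @ H0 ⇒ 5
get @ H0 ⇒ 5
tell(5) @ H1 ⇒ log+=5
choose[0, 5] @ H2
  branch[0] choose=0:
    H0 returns (0, 5)
    H1 returns ((0, 5), (5))
    H2 returns [((0, 5), (5))]
  branch[1] choose=5:
    H0 returns (5, 5)
    H1 returns ((5, 5), (5))
    H2 returns [((5, 5), (5))]
= [((0, 5), (5)), ((5, 5), (5))]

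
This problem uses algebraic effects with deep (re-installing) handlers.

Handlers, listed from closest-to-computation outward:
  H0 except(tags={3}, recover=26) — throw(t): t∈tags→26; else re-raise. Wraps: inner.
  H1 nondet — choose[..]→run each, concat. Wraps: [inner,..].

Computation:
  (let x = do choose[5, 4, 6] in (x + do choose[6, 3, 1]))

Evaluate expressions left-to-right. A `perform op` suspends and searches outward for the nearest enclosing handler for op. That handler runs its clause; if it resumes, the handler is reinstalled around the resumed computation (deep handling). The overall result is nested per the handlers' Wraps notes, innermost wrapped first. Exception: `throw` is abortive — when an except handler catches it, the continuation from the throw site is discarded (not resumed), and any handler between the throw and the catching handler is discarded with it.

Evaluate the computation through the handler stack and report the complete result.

Answer: [11, 8, 6, 10, 7, 5, 12, 9, 7]

Evaluation trace:
choose[5, 4, 6] @ H1
  branch[0] choose=5:
    choose[6, 3, 1] @ H1
      branch[0] choose=6:
        H0 returns 11
        H1 returns [11]
      branch[1] choose=3:
        H0 returns 8
        H1 returns [8]
      branch[2] choose=1:
        H0 returns 6
        H1 returns [6]
  branch[1] choose=4:
    choose[6, 3, 1] @ H1
      branch[0] choose=6:
        H0 returns 10
        H1 returns [10]
      branch[1] choose=3:
        H0 returns 7
        H1 returns [7]
      branch[2] choose=1:
        H0 returns 5
        H1 returns [5]
  branch[2] choose=6:
    choose[6, 3, 1] @ H1
      branch[0] choose=6:
        H0 returns 12
        H1 returns [12]
      branch[1] choose=3:
        H0 returns 9
        H1 returns [9]
      branch[2] choose=1:
        H0 returns 7
        H1 returns [7]
= [11, 8, 6, 10, 7, 5, 12, 9, 7]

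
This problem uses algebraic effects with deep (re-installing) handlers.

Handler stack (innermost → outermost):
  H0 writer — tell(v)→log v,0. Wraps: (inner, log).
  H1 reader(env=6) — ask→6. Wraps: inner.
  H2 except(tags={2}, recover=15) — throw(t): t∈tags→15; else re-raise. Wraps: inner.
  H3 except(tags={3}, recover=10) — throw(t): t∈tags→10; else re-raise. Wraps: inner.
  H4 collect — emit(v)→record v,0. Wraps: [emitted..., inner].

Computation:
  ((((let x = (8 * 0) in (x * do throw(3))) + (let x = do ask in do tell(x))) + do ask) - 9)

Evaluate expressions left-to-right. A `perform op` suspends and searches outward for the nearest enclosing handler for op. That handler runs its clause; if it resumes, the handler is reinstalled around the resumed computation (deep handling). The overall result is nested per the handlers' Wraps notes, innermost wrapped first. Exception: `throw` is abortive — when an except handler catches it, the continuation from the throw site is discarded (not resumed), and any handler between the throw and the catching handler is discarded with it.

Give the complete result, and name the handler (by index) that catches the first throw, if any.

Answer: [10] ; first throw caught by: H3

Evaluation trace:
throw(3) @ H2 re-raised
throw(3) @ H3 caught ⇒ 10
H4 returns [10]
= [10]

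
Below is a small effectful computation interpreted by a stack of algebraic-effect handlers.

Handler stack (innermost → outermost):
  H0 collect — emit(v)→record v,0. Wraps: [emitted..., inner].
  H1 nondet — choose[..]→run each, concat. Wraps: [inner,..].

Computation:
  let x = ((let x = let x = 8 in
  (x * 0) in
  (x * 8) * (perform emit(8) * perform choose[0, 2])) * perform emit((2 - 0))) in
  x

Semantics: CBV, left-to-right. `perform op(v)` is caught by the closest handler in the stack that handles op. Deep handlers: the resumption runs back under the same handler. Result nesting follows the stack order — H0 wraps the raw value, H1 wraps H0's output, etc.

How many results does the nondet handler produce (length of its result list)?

Answer: 2

Evaluation trace:
emit(8) @ H0 ⇒ out+=8
choose[0, 2] @ H1
  branch[0] choose=0:
    emit(2) @ H0 ⇒ out+=2
    H0 returns [8, 2, 0]
    H1 returns [[8, 2, 0]]
  branch[1] choose=2:
    emit(2) @ H0 ⇒ out+=2
    H0 returns [8, 2, 0]
    H1 returns [[8, 2, 0]]
= [[8, 2, 0], [8, 2, 0]]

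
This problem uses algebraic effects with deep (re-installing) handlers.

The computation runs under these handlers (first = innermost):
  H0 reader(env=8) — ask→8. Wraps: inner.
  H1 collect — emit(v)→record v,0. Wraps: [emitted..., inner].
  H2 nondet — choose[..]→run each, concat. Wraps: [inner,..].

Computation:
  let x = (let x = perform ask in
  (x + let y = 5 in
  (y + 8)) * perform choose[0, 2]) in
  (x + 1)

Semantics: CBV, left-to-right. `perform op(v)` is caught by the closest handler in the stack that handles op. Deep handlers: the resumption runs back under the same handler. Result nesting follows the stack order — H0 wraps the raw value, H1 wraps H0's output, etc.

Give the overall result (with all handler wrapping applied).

Answer: [[1], [43]]

Evaluation trace:
ask @ H0 ⇒ 8
choose[0, 2] @ H2
  branch[0] choose=0:
    H0 returns 1
    H1 returns [1]
    H2 returns [[1]]
  branch[1] choose=2:
    H0 returns 43
    H1 returns [43]
    H2 returns [[43]]
= [[1], [43]]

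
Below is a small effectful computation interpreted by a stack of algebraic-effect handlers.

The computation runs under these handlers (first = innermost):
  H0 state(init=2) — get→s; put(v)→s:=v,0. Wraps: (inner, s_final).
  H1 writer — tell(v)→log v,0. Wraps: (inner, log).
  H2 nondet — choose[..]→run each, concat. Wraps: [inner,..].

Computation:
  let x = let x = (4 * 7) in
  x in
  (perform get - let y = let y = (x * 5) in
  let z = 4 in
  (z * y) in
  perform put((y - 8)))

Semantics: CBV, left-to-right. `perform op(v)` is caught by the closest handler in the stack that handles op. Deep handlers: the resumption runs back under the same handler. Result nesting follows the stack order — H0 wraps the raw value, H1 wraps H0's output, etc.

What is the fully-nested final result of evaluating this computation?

Step-by-step:
get @ H0 ⇒ 2
put(552) @ H0 ⇒ s:=552
H0 returns (2, 552)
H1 returns ((2, 552), ())
H2 returns [((2, 552), ())]
= [((2, 552), ())]

Answer: [((2, 552), ())]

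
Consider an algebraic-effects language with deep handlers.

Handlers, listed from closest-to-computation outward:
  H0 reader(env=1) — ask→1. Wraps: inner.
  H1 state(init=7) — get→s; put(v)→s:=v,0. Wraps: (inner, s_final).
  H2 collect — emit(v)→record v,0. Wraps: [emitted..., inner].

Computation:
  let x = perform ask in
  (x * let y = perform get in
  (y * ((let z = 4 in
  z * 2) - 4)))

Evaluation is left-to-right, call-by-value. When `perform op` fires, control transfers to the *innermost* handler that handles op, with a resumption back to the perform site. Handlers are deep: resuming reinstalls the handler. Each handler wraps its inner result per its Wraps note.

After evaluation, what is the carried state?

Answer: 7

Working:
ask @ H0 ⇒ 1
get @ H1 ⇒ 7
H0 returns 28
H1 returns (28, 7)
H2 returns [(28, 7)]
= [(28, 7)]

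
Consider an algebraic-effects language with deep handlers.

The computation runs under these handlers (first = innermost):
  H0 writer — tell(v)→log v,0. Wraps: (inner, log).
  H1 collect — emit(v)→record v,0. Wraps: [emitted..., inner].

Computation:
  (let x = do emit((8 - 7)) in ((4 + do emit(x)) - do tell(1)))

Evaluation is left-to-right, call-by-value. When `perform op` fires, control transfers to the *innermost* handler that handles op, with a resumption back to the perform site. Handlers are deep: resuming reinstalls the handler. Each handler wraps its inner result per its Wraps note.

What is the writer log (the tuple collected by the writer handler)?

Answer: (1)

Step-by-step:
emit(1) @ H1 ⇒ out+=1
emit(0) @ H1 ⇒ out+=0
tell(1) @ H0 ⇒ log+=1
H0 returns (4, (1))
H1 returns [1, 0, (4, (1))]
= [1, 0, (4, (1))]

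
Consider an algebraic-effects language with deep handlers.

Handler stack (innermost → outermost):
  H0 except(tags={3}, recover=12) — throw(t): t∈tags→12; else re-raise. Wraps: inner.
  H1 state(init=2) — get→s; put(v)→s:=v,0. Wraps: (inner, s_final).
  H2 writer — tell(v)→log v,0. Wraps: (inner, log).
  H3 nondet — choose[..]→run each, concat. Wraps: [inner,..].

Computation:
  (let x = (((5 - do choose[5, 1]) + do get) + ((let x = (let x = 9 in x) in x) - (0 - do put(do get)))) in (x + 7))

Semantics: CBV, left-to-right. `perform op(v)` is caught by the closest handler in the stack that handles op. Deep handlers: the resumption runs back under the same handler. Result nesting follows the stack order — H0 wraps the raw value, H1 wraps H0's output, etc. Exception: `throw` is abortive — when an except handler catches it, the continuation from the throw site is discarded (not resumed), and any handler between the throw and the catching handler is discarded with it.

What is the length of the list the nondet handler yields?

Answer: 2

Working:
choose[5, 1] @ H3
  branch[0] choose=5:
    get @ H1 ⇒ 2
    get @ H1 ⇒ 2
    put(2) @ H1 ⇒ s:=2
    H0 returns 18
    H1 returns (18, 2)
    H2 returns ((18, 2), ())
    H3 returns [((18, 2), ())]
  branch[1] choose=1:
    get @ H1 ⇒ 2
    get @ H1 ⇒ 2
    put(2) @ H1 ⇒ s:=2
    H0 returns 22
    H1 returns (22, 2)
    H2 returns ((22, 2), ())
    H3 returns [((22, 2), ())]
= [((18, 2), ()), ((22, 2), ())]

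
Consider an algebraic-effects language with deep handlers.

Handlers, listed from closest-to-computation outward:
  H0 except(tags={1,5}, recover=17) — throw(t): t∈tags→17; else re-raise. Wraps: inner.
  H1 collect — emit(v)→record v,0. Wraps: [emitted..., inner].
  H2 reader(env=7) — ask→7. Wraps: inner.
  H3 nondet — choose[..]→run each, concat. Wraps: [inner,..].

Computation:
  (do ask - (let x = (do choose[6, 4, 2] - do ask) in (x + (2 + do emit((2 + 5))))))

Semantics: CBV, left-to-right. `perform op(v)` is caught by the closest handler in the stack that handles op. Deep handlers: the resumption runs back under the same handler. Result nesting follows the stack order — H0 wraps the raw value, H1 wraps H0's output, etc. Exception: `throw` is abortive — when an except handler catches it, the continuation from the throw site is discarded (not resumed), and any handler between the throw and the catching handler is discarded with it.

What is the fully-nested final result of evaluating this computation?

Answer: [[7, 6], [7, 8], [7, 10]]

Evaluation trace:
ask @ H2 ⇒ 7
choose[6, 4, 2] @ H3
  branch[0] choose=6:
    ask @ H2 ⇒ 7
    emit(7) @ H1 ⇒ out+=7
    H0 returns 6
    H1 returns [7, 6]
    H2 returns [7, 6]
    H3 returns [[7, 6]]
  branch[1] choose=4:
    ask @ H2 ⇒ 7
    emit(7) @ H1 ⇒ out+=7
    H0 returns 8
    H1 returns [7, 8]
    H2 returns [7, 8]
    H3 returns [[7, 8]]
  branch[2] choose=2:
    ask @ H2 ⇒ 7
    emit(7) @ H1 ⇒ out+=7
    H0 returns 10
    H1 returns [7, 10]
    H2 returns [7, 10]
    H3 returns [[7, 10]]
= [[7, 6], [7, 8], [7, 10]]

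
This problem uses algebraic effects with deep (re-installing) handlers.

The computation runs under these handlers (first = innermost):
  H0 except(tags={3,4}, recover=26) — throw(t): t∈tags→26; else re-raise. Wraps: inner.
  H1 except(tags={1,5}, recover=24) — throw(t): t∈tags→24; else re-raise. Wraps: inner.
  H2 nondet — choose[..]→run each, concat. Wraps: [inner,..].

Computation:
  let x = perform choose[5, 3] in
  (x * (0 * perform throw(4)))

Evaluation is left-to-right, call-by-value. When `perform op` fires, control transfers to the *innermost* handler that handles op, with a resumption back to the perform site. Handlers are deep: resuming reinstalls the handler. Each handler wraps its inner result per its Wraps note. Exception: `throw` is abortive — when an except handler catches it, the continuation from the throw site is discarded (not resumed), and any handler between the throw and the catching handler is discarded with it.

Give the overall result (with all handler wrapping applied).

Answer: [26, 26]

Working:
choose[5, 3] @ H2
  branch[0] choose=5:
    throw(4) @ H0 caught ⇒ 26
    H1 returns 26
    H2 returns [26]
  branch[1] choose=3:
    throw(4) @ H0 caught ⇒ 26
    H1 returns 26
    H2 returns [26]
= [26, 26]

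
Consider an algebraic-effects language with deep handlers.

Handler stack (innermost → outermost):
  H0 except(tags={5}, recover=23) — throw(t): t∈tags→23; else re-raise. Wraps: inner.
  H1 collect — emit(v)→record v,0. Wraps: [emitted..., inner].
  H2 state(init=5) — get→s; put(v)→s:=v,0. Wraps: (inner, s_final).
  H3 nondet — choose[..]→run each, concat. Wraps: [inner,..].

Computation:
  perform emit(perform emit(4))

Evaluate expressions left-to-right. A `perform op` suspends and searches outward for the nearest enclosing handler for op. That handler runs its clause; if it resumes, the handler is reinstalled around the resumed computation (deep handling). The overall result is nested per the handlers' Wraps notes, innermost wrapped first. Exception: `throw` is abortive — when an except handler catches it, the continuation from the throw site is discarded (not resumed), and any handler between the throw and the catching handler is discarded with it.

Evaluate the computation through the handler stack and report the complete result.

Step-by-step:
emit(4) @ H1 ⇒ out+=4
emit(0) @ H1 ⇒ out+=0
H0 returns 0
H1 returns [4, 0, 0]
H2 returns ([4, 0, 0], 5)
H3 returns [([4, 0, 0], 5)]
= [([4, 0, 0], 5)]

Answer: [([4, 0, 0], 5)]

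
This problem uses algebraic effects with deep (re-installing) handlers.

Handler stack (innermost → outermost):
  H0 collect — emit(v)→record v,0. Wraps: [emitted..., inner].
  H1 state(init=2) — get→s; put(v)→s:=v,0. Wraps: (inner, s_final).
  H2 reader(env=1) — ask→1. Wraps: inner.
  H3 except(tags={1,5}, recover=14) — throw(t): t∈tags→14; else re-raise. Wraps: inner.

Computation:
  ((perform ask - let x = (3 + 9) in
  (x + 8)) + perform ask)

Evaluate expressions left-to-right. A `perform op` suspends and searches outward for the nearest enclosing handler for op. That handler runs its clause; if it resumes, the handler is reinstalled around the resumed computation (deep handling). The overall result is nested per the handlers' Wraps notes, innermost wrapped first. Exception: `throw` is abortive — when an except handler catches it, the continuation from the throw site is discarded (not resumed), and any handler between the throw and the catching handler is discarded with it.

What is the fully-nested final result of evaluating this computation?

Answer: ([-18], 2)

Evaluation trace:
ask @ H2 ⇒ 1
ask @ H2 ⇒ 1
H0 returns [-18]
H1 returns ([-18], 2)
H2 returns ([-18], 2)
H3 returns ([-18], 2)
= ([-18], 2)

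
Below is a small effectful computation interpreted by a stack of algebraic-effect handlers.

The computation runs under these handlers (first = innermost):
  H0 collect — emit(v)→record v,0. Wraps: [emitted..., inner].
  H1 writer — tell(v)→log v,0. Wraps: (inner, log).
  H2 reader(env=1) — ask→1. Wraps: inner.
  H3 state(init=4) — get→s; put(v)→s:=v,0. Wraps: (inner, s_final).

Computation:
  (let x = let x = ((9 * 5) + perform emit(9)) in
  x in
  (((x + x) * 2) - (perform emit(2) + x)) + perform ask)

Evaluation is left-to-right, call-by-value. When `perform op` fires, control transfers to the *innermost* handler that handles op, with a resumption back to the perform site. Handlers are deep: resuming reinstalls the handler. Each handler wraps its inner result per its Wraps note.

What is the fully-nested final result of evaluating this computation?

Answer: (([9, 2, 136], ()), 4)

Step-by-step:
emit(9) @ H0 ⇒ out+=9
emit(2) @ H0 ⇒ out+=2
ask @ H2 ⇒ 1
H0 returns [9, 2, 136]
H1 returns ([9, 2, 136], ())
H2 returns ([9, 2, 136], ())
H3 returns (([9, 2, 136], ()), 4)
= (([9, 2, 136], ()), 4)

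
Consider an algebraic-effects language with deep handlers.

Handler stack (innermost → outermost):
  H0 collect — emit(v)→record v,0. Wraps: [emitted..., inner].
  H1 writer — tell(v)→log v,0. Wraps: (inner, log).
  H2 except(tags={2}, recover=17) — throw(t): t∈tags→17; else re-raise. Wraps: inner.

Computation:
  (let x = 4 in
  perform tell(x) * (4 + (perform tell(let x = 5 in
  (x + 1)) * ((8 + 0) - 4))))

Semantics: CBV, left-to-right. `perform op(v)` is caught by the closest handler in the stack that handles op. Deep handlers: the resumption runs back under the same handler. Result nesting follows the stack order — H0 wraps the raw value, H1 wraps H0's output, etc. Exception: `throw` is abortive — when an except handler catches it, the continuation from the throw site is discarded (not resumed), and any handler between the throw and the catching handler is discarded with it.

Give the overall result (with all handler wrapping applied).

Working:
tell(4) @ H1 ⇒ log+=4
tell(6) @ H1 ⇒ log+=6
H0 returns [0]
H1 returns ([0], (4, 6))
H2 returns ([0], (4, 6))
= ([0], (4, 6))

Answer: ([0], (4, 6))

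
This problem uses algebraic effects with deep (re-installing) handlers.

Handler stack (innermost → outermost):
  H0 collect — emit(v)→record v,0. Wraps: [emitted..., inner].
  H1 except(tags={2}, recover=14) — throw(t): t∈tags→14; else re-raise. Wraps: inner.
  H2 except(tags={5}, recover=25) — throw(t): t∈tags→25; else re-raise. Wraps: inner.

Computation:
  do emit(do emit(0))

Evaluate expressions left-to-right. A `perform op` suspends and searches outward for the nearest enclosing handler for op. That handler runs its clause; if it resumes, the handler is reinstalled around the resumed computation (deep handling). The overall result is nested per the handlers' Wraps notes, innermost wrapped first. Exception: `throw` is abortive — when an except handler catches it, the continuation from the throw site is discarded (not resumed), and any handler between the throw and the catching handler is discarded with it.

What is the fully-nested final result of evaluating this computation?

Evaluation trace:
emit(0) @ H0 ⇒ out+=0
emit(0) @ H0 ⇒ out+=0
H0 returns [0, 0, 0]
H1 returns [0, 0, 0]
H2 returns [0, 0, 0]
= [0, 0, 0]

Answer: [0, 0, 0]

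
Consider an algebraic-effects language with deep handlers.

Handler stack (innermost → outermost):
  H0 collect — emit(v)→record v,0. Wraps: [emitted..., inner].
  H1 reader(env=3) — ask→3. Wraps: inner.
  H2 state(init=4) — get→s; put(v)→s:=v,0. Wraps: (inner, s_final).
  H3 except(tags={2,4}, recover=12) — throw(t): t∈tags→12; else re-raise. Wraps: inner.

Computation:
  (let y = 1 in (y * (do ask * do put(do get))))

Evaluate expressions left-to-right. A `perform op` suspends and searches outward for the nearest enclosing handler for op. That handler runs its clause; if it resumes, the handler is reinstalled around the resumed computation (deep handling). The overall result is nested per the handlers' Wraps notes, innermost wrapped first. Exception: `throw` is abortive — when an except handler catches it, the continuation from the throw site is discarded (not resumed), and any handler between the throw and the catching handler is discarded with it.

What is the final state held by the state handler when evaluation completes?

Answer: 4

Step-by-step:
ask @ H1 ⇒ 3
get @ H2 ⇒ 4
put(4) @ H2 ⇒ s:=4
H0 returns [0]
H1 returns [0]
H2 returns ([0], 4)
H3 returns ([0], 4)
= ([0], 4)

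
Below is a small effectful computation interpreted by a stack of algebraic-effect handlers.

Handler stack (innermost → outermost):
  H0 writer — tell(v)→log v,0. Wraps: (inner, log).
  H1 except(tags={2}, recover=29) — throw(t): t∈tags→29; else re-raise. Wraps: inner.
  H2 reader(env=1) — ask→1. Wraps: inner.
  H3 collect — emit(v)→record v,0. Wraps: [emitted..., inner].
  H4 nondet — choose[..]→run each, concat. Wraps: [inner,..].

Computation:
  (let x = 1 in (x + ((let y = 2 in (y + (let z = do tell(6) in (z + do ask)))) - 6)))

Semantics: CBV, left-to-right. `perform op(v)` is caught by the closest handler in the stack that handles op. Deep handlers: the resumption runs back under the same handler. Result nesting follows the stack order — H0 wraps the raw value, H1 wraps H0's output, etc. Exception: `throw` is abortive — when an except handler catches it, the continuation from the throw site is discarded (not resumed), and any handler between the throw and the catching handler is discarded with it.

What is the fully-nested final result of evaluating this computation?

Working:
tell(6) @ H0 ⇒ log+=6
ask @ H2 ⇒ 1
H0 returns (-2, (6))
H1 returns (-2, (6))
H2 returns (-2, (6))
H3 returns [(-2, (6))]
H4 returns [[(-2, (6))]]
= [[(-2, (6))]]

Answer: [[(-2, (6))]]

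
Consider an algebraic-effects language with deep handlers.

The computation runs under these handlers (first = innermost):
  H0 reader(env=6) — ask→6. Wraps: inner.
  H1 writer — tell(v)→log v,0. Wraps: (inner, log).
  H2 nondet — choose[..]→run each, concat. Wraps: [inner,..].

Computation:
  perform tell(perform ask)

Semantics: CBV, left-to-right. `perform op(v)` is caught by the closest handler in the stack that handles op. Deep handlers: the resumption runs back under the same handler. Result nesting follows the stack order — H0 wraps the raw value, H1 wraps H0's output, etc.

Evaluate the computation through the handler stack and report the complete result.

Answer: [(0, (6))]

Step-by-step:
ask @ H0 ⇒ 6
tell(6) @ H1 ⇒ log+=6
H0 returns 0
H1 returns (0, (6))
H2 returns [(0, (6))]
= [(0, (6))]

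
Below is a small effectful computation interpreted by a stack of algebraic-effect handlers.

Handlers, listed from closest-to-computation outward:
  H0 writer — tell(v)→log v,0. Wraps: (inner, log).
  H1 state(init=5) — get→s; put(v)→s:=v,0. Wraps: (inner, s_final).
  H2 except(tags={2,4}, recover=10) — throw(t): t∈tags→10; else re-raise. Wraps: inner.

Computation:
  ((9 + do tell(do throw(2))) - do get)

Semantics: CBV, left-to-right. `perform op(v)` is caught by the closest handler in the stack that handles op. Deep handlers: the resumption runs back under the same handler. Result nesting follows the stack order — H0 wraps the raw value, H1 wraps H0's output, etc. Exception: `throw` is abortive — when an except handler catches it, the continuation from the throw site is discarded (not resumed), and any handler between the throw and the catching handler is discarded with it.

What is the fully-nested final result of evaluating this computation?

Step-by-step:
throw(2) @ H2 caught ⇒ 10
= 10

Answer: 10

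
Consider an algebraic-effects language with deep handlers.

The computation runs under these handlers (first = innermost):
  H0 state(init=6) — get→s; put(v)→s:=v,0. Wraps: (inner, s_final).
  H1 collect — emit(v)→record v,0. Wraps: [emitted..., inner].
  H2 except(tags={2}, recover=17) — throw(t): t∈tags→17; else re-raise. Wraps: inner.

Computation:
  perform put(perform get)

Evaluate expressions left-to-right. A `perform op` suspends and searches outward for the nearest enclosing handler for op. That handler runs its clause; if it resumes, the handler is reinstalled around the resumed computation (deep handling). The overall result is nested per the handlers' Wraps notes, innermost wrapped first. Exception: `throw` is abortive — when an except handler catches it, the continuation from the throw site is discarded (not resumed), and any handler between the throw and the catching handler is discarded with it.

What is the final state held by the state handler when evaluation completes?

Answer: 6

Evaluation trace:
get @ H0 ⇒ 6
put(6) @ H0 ⇒ s:=6
H0 returns (0, 6)
H1 returns [(0, 6)]
H2 returns [(0, 6)]
= [(0, 6)]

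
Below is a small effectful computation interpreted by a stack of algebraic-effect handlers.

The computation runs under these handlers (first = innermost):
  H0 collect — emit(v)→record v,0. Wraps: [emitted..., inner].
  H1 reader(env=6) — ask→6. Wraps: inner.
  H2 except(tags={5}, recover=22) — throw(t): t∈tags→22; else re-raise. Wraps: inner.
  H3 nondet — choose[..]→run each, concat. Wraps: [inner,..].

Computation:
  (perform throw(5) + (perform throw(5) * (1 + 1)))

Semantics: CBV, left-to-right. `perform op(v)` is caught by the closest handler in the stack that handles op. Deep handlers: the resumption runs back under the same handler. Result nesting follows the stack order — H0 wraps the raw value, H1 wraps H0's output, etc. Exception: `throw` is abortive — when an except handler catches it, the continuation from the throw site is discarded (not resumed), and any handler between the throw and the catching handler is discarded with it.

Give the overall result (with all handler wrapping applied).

Answer: [22]

Working:
throw(5) @ H2 caught ⇒ 22
H3 returns [22]
= [22]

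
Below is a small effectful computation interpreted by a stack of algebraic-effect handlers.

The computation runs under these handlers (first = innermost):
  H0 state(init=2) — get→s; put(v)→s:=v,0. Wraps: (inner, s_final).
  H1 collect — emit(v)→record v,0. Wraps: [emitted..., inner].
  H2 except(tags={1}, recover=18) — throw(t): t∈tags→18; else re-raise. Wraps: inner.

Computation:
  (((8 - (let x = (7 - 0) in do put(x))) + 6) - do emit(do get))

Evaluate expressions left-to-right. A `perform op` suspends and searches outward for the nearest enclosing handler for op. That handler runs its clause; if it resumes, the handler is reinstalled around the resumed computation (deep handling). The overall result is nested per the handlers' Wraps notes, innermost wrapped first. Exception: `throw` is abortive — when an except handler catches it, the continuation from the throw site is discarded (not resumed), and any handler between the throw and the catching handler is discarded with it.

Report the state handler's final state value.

Answer: 7

Working:
put(7) @ H0 ⇒ s:=7
get @ H0 ⇒ 7
emit(7) @ H1 ⇒ out+=7
H0 returns (14, 7)
H1 returns [7, (14, 7)]
H2 returns [7, (14, 7)]
= [7, (14, 7)]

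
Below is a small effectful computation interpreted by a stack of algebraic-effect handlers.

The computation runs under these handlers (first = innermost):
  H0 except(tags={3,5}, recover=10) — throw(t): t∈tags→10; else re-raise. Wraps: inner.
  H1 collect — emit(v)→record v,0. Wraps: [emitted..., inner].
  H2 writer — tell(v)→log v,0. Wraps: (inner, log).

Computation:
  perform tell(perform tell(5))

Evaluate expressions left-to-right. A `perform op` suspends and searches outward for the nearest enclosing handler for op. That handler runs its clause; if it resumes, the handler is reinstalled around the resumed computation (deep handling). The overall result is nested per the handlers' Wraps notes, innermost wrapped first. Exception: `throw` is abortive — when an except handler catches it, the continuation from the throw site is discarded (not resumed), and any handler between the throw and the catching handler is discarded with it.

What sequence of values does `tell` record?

Answer: (5, 0)

Evaluation trace:
tell(5) @ H2 ⇒ log+=5
tell(0) @ H2 ⇒ log+=0
H0 returns 0
H1 returns [0]
H2 returns ([0], (5, 0))
= ([0], (5, 0))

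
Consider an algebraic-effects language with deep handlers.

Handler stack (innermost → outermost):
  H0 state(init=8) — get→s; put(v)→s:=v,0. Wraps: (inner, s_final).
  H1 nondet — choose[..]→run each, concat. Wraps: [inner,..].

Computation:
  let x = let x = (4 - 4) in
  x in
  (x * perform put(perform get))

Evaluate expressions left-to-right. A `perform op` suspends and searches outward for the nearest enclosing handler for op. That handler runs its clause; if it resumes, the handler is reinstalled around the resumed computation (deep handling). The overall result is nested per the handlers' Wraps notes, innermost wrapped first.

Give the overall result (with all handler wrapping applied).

Evaluation trace:
get @ H0 ⇒ 8
put(8) @ H0 ⇒ s:=8
H0 returns (0, 8)
H1 returns [(0, 8)]
= [(0, 8)]

Answer: [(0, 8)]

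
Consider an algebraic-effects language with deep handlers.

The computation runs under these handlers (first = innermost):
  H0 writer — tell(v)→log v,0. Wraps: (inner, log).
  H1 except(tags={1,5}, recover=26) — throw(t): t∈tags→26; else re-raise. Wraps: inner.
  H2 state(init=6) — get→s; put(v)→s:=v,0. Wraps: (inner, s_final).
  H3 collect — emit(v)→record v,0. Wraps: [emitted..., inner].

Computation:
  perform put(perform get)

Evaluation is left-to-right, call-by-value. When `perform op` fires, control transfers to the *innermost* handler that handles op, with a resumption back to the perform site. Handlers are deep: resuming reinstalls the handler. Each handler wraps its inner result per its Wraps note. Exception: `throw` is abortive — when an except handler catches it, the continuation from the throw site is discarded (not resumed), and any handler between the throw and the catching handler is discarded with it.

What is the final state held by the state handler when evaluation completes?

Step-by-step:
get @ H2 ⇒ 6
put(6) @ H2 ⇒ s:=6
H0 returns (0, ())
H1 returns (0, ())
H2 returns ((0, ()), 6)
H3 returns [((0, ()), 6)]
= [((0, ()), 6)]

Answer: 6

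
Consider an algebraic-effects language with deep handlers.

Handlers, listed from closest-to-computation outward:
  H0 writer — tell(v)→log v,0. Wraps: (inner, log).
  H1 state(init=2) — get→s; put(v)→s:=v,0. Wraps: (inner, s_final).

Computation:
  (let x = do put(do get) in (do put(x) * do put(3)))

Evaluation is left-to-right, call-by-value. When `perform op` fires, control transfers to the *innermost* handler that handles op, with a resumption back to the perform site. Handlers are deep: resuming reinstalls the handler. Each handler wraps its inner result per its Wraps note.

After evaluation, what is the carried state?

Answer: 3

Working:
get @ H1 ⇒ 2
put(2) @ H1 ⇒ s:=2
put(0) @ H1 ⇒ s:=0
put(3) @ H1 ⇒ s:=3
H0 returns (0, ())
H1 returns ((0, ()), 3)
= ((0, ()), 3)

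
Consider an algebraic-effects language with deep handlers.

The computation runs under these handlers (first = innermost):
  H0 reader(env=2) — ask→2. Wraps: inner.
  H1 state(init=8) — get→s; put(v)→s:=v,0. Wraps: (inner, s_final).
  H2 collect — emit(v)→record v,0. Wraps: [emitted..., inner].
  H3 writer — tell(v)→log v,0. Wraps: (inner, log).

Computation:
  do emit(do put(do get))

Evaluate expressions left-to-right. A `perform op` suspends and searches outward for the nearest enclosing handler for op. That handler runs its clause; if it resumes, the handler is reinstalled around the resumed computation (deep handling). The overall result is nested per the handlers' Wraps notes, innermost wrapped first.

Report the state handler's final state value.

Step-by-step:
get @ H1 ⇒ 8
put(8) @ H1 ⇒ s:=8
emit(0) @ H2 ⇒ out+=0
H0 returns 0
H1 returns (0, 8)
H2 returns [0, (0, 8)]
H3 returns ([0, (0, 8)], ())
= ([0, (0, 8)], ())

Answer: 8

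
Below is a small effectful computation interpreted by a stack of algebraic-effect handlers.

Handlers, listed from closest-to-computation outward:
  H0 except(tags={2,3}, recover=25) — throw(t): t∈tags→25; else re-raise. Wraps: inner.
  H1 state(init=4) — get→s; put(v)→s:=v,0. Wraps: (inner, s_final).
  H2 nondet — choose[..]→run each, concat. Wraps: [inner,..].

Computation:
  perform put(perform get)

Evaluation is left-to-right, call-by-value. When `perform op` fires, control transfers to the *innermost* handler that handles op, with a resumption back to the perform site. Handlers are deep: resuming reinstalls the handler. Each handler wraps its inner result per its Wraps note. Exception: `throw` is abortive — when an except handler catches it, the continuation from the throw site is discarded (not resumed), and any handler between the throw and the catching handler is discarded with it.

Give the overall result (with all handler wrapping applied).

Answer: [(0, 4)]

Step-by-step:
get @ H1 ⇒ 4
put(4) @ H1 ⇒ s:=4
H0 returns 0
H1 returns (0, 4)
H2 returns [(0, 4)]
= [(0, 4)]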